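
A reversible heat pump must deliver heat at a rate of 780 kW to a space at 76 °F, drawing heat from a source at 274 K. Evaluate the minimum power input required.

T_H = 76 °F → (76 − 32) × 5/9 = 24.44 °C = 297.59 K.
COP_HP = T_H/(T_H − T_C) = 297.59/23.59 = 12.6129.
W = Q_H/COP_HP = 780/12.6129 = 61.8 kW.

Ẇ_in ≈ 61.8 kW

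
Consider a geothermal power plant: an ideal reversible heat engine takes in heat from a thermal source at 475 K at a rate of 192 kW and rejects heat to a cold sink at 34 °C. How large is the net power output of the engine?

T_C = 34 °C → 34 + 273.15 = 307.15 K.
η_rev = 1 − T_C/T_H = 1 − 307.15/475.00 = 0.3534.
W = η·Q_H = 0.3534 × 192 = 67.85 kW.

Ẇ ≈ 67.85 kW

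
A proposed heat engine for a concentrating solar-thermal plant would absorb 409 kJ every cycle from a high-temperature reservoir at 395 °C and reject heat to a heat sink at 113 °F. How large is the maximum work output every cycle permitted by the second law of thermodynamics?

W_max ≈ 214 kJ

T_H = 395 °C → 395 + 273.15 = 668.15 K.
T_C = 113 °F → (113 − 32) × 5/9 = 45.00 °C = 318.15 K.
The upper bound on efficiency is η_max = 1 − T_C/T_H = 1 − 318.15/668.15 = 0.5238.
W_max = η_max · Q_H = 0.5238 × 409 = 214 kJ.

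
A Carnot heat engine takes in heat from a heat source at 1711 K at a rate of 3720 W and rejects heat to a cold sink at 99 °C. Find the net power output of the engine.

Ẇ ≈ 2911 W

T_C = 99 °C → 99 + 273.15 = 372.15 K.
Since the cycle is reversible, η = 1 − T_C/T_H = 1 − 372.15/1711.00 = 0.7825.
W = η·Q_H = 0.7825 × 3720 = 2911 W.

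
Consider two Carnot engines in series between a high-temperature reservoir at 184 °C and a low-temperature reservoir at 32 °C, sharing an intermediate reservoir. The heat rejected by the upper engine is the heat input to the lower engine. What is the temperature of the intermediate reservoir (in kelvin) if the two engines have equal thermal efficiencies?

T_m ≈ 373.5 K

T_H = 184 °C → 184 + 273.15 = 457.15 K.
T_C = 32 °C → 32 + 273.15 = 305.15 K.
Equal efficiencies require 1 − T_m/T_H = 1 − T_C/T_m, i.e. T_m/T_H = T_C/T_m, so T_m = √(T_H·T_C) = √(457.15 × 305.15) = 373.5 K.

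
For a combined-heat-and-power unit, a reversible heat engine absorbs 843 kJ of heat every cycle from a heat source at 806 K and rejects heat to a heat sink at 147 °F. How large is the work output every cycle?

W ≈ 490 kJ

T_C = 147 °F → (147 − 32) × 5/9 = 63.89 °C = 337.04 K.
For a reversible engine, η = 1 − T_C/T_H = 1 − 337.04/806.00 = 0.5818.
W = η·Q_H = 0.5818 × 843 = 490 kJ.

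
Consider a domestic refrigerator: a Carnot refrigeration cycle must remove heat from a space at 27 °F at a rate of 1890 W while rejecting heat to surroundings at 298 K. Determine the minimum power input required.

T_C = 27 °F → (27 − 32) × 5/9 = -2.78 °C = 270.37 K.
Carnot COP: COP_R = T_C/(T_H − T_C) = 270.37/27.63 = 9.7862.
W = Q_C/COP_R = 1890/9.7862 = 193 W.

Ẇ_in ≈ 193 W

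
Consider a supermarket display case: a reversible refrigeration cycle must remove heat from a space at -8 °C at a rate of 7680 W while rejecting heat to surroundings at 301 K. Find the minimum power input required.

Ẇ_in ≈ 1040 W

T_C = -8 °C → -8 + 273.15 = 265.15 K.
For a reversible refrigerator, COP_R = T_C/(T_H − T_C) = 265.15/35.85 = 7.3961.
W = Q_C/COP_R = 7680/7.3961 = 1040 W.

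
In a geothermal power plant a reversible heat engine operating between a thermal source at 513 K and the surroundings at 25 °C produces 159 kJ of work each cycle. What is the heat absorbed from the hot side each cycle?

T_C = 25 °C → 25 + 273.15 = 298.15 K.
The Carnot efficiency is η = 1 − T_C/T_H = 1 − 298.15/513.00 = 0.4188.
Q_H = W/η = 159/0.4188 = 379.6 kJ.

Q_H ≈ 379.6 kJ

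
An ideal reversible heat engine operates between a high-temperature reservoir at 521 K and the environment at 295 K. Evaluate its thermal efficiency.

η ≈ 0.4338

η_rev = 1 − T_C/T_H = 1 − 295.00/521.00 = 0.4338.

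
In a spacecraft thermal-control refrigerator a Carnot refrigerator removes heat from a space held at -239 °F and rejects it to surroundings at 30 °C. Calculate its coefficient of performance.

COP_R ≈ 0.679

T_H = 30 °C → 30 + 273.15 = 303.15 K.
T_C = -239 °F → (-239 − 32) × 5/9 = -150.56 °C = 122.59 K.
Carnot COP: COP_R = T_C/(T_H − T_C) = 122.59/(303.15 − 122.59) = 0.679.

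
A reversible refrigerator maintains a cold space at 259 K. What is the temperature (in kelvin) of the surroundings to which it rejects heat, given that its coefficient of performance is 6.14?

T_H ≈ 301.2 K

COP_R = T_C/(T_H − T_C) ⇒ T_H = T_C·(1 + 1/COP_R) = 259.00 × (1 + 1/6.14) = 301.2 K.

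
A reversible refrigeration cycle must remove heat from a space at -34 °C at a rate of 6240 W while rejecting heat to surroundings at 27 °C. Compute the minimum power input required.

Ẇ_in ≈ 1590 W

T_H = 27 °C → 27 + 273.15 = 300.15 K.
T_C = -34 °C → -34 + 273.15 = 239.15 K.
Carnot COP: COP_R = T_C/(T_H − T_C) = 239.15/61.00 = 3.9205.
W = Q_C/COP_R = 6240/3.9205 = 1590 W.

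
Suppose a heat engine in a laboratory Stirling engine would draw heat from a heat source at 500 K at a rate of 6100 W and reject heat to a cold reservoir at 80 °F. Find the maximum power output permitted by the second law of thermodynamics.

T_C = 80 °F → (80 − 32) × 5/9 = 26.67 °C = 299.82 K.
By the Carnot theorem, η_max = 1 − T_C/T_H = 1 − 299.82/500.00 = 0.4004.
W_max = η_max · Q_H = 0.4004 × 6100 = 2442 W.

Ẇ_max ≈ 2442 W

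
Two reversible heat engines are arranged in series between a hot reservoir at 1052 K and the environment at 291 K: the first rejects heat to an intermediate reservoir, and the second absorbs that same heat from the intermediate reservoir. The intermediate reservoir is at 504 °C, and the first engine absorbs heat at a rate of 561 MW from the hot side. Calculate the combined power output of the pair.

Two reversible stages in series are equivalent to a single Carnot engine between T_H and T_C, so η_total = 1 − T_C/T_H = 1 − 291.00/1052.00 = 0.7234.
W_total = η_total · Q_H = 0.7234 × 561 = 406 MW.

Ẇ_total ≈ 406 MW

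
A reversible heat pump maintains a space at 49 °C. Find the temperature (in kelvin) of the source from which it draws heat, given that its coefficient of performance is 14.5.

T_H = 49 °C → 49 + 273.15 = 322.15 K.
COP_HP = T_H/(T_H − T_C) ⇒ T_C = T_H·(COP_HP − 1)/COP_HP = 322.15 × (14.5 − 1)/14.5 = 300 K.

T_C ≈ 300 K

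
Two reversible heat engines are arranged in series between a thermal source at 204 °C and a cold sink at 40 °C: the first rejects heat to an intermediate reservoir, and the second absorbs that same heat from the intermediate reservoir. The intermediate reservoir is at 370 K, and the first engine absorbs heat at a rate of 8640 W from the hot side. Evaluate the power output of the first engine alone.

Ẇ₁ ≈ 1940 W

T_H = 204 °C → 204 + 273.15 = 477.15 K.
T_C = 40 °C → 40 + 273.15 = 313.15 K.
First-stage efficiency η₁ = 1 − T_m/T_H = 1 − 370.00/477.15 = 0.2246.
W₁ = η₁·Q_H = 0.2246 × 8640 = 1940 W.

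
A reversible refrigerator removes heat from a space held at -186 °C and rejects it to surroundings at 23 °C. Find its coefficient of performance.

T_H = 23 °C → 23 + 273.15 = 296.15 K.
T_C = -186 °C → -186 + 273.15 = 87.15 K.
The reversible coefficient of performance is COP_R = T_C/(T_H − T_C) = 87.15/(296.15 − 87.15) = 0.417.

COP_R ≈ 0.417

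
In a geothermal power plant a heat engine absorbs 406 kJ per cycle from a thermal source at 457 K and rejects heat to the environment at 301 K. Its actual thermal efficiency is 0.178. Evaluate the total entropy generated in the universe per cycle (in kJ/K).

ΔS_univ ≈ 0.2203 kJ/K

W = η·Q_H = 0.178 × 406 = 72.27 kJ, so Q_C = Q_H − W = 333.7 kJ.
Reservoir entropy changes: ΔS_H = −Q_H/T_H = −406/457.00 = -0.8884 kJ/K and ΔS_C = +Q_C/T_C = 333.7/301.00 = 1.109 kJ/K.
ΔS_univ = −Q_H/T_H + Q_C/T_C = 0.2203 kJ/K (> 0, since η = 0.178 < η_Carnot = 0.341).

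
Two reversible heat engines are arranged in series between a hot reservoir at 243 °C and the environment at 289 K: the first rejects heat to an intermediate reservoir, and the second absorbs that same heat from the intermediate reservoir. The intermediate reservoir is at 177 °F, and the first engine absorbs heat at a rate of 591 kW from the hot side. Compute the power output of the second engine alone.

T_H = 243 °C → 243 + 273.15 = 516.15 K.
T_m = 177 °F → (177 − 32) × 5/9 = 80.56 °C = 353.71 K.
Heat entering the second stage: Q_m = Q_H·(T_m/T_H) = 591 × 353.71/516.15 = 405 kW.
Second-stage efficiency η₂ = 1 − T_C/T_m = 1 − 289.00/353.71 = 0.1829, so W₂ = η₂·Q_m = 74.1 kW.

Ẇ₂ ≈ 74.1 kW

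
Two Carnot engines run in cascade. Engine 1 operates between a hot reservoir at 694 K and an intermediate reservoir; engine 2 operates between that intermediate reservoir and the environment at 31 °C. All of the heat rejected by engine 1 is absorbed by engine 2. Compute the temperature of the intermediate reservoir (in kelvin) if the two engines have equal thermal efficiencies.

T_m ≈ 459.4 K

T_C = 31 °C → 31 + 273.15 = 304.15 K.
Equal efficiencies require 1 − T_m/T_H = 1 − T_C/T_m, i.e. T_m/T_H = T_C/T_m, so T_m = √(T_H·T_C) = √(694.00 × 304.15) = 459.4 K.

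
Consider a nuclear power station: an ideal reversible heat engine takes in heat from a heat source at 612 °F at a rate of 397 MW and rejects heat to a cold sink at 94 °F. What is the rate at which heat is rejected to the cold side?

T_H = 612 °F → (612 − 32) × 5/9 = 322.22 °C = 595.37 K.
T_C = 94 °F → (94 − 32) × 5/9 = 34.44 °C = 307.59 K.
For a reversible engine, η = 1 − T_C/T_H = 1 − 307.59/595.37 = 0.4834.
For a reversible cycle Q_C/Q_H = T_C/T_H, so Q_C = 397 × 307.59/595.37 = 205 MW.

Q̇_C ≈ 205 MW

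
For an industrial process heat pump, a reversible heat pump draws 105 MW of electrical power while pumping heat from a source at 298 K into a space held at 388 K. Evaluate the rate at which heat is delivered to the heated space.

Q̇_H ≈ 453 MW

For a reversible heat pump, COP_HP = T_H/(T_H − T_C) = 388.00/90.00 = 4.3111.
Q_H = COP_HP · W = 4.3111 × 105 = 453 MW.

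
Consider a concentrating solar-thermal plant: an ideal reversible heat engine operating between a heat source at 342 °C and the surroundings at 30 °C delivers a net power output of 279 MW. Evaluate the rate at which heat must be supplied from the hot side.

Q̇_H ≈ 550 MW

T_H = 342 °C → 342 + 273.15 = 615.15 K.
T_C = 30 °C → 30 + 273.15 = 303.15 K.
Carnot efficiency: η = 1 − T_C/T_H = 1 − 303.15/615.15 = 0.5072.
Q_H = W/η = 279/0.5072 = 550 MW.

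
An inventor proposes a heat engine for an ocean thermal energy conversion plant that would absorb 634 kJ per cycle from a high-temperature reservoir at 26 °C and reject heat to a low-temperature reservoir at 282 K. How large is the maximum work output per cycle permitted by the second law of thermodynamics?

T_H = 26 °C → 26 + 273.15 = 299.15 K.
The second-law ceiling is the Carnot efficiency, η_max = 1 − T_C/T_H = 1 − 282.00/299.15 = 0.0573.
W_max = η_max · Q_H = 0.0573 × 634 = 36.3 kJ.

W_max ≈ 36.3 kJ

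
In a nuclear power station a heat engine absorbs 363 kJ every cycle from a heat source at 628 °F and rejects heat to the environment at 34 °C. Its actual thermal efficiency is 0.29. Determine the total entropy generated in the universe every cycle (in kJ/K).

T_H = 628 °F → (628 − 32) × 5/9 = 331.11 °C = 604.26 K.
T_C = 34 °C → 34 + 273.15 = 307.15 K.
W = η·Q_H = 0.29 × 363 = 105.3 kJ, so Q_C = Q_H − W = 257.7 kJ.
Reservoir entropy changes: ΔS_H = −Q_H/T_H = −363/604.26 = -0.6007 kJ/K and ΔS_C = +Q_C/T_C = 257.7/307.15 = 0.8391 kJ/K.
ΔS_univ = −Q_H/T_H + Q_C/T_C = 0.2384 kJ/K (> 0, since η = 0.29 < η_Carnot = 0.492).

ΔS_univ ≈ 0.2384 kJ/K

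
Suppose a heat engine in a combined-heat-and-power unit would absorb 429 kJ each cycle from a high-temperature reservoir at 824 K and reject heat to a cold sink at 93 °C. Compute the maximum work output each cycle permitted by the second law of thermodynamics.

W_max ≈ 238 kJ

T_C = 93 °C → 93 + 273.15 = 366.15 K.
The second-law ceiling is the Carnot efficiency, η_max = 1 − T_C/T_H = 1 − 366.15/824.00 = 0.5556.
W_max = η_max · Q_H = 0.5556 × 429 = 238 kJ.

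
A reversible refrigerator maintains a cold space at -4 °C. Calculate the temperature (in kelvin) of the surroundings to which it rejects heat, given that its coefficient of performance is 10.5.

T_C = -4 °C → -4 + 273.15 = 269.15 K.
COP_R = T_C/(T_H − T_C) ⇒ T_H = T_C·(1 + 1/COP_R) = 269.15 × (1 + 1/10.5) = 295 K.

T_H ≈ 295 K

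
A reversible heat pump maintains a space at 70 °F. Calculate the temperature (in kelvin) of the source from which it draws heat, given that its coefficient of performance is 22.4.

T_H = 70 °F → (70 − 32) × 5/9 = 21.11 °C = 294.26 K.
COP_HP = T_H/(T_H − T_C) ⇒ T_C = T_H·(COP_HP − 1)/COP_HP = 294.26 × (22.4 − 1)/22.4 = 281 K.

T_C ≈ 281 K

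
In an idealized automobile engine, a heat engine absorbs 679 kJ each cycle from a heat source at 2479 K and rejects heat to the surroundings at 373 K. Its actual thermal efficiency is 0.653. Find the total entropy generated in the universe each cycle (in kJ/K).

ΔS_univ ≈ 0.358 kJ/K

W = η·Q_H = 0.653 × 679 = 443.4 kJ, so Q_C = Q_H − W = 235.6 kJ.
Entropy balance on the reservoirs: −Q_H/T_H = -0.2739 kJ/K, +Q_C/T_C = 0.6317 kJ/K.
ΔS_univ = −Q_H/T_H + Q_C/T_C = 0.358 kJ/K (> 0, since η = 0.653 < η_Carnot = 0.850).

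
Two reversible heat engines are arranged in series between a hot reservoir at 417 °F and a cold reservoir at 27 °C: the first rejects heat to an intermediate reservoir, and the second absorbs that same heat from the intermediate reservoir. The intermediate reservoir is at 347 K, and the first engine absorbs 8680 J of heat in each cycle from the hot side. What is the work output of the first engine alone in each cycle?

T_H = 417 °F → (417 − 32) × 5/9 = 213.89 °C = 487.04 K.
T_C = 27 °C → 27 + 273.15 = 300.15 K.
First-stage efficiency η₁ = 1 − T_m/T_H = 1 − 347.00/487.04 = 0.2875.
W₁ = η₁·Q_H = 0.2875 × 8680 = 2496 J.

W₁ ≈ 2496 J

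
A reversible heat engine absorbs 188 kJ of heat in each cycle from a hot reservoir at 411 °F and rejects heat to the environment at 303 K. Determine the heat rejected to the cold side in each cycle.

T_H = 411 °F → (411 − 32) × 5/9 = 210.56 °C = 483.71 K.
The Carnot efficiency is η = 1 − T_C/T_H = 1 − 303.00/483.71 = 0.3736.
For a reversible cycle Q_C/Q_H = T_C/T_H, so Q_C = 188 × 303.00/483.71 = 118 kJ.

Q_C ≈ 118 kJ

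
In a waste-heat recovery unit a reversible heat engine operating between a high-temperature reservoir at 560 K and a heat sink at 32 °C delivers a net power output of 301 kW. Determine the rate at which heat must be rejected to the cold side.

T_C = 32 °C → 32 + 273.15 = 305.15 K.
The Carnot efficiency is η = 1 − T_C/T_H = 1 − 305.15/560.00 = 0.4551.
Since Q_C/Q_H = T_C/T_H and Q_H = W/η, Q_C = W·T_C/(T_H − T_C) = 301 × 305.15/254.85 = 360 kW.

Q̇_C ≈ 360 kW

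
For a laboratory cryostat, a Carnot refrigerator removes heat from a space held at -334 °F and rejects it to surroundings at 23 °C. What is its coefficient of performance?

T_H = 23 °C → 23 + 273.15 = 296.15 K.
T_C = -334 °F → (-334 − 32) × 5/9 = -203.33 °C = 69.82 K.
COP_R = T_C/(T_H − T_C) = 69.82/(296.15 − 69.82) = 0.3085.

COP_R ≈ 0.3085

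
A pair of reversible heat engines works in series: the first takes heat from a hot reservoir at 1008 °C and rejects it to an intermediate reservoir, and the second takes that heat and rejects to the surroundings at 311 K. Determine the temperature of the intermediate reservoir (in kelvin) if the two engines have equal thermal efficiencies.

T_H = 1008 °C → 1008 + 273.15 = 1281.15 K.
Equal efficiencies require 1 − T_m/T_H = 1 − T_C/T_m, i.e. T_m/T_H = T_C/T_m, so T_m = √(T_H·T_C) = √(1281.15 × 311.00) = 631.2 K.

T_m ≈ 631.2 K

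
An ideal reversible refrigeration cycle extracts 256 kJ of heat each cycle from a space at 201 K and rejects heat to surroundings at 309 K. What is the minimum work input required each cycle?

W_in ≈ 138 kJ

COP_R = T_C/(T_H − T_C) = 201.00/108.00 = 1.8611.
W = Q_C/COP_R = 256/1.8611 = 138 kJ.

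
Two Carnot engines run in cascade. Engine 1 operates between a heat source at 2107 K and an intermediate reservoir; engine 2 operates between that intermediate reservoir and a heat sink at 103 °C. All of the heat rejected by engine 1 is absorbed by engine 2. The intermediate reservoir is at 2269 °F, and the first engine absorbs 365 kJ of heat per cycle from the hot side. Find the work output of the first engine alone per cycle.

T_C = 103 °C → 103 + 273.15 = 376.15 K.
T_m = 2269 °F → (2269 − 32) × 5/9 = 1242.78 °C = 1515.93 K.
First-stage efficiency η₁ = 1 − T_m/T_H = 1 − 1515.93/2107.00 = 0.2805.
W₁ = η₁·Q_H = 0.2805 × 365 = 102 kJ.

W₁ ≈ 102 kJ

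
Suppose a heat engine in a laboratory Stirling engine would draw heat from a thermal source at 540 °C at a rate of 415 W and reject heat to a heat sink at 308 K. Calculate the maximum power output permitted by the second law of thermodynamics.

Ẇ_max ≈ 258 W

T_H = 540 °C → 540 + 273.15 = 813.15 K.
By the Carnot theorem, η_max = 1 − T_C/T_H = 1 − 308.00/813.15 = 0.6212.
W_max = η_max · Q_H = 0.6212 × 415 = 258 W.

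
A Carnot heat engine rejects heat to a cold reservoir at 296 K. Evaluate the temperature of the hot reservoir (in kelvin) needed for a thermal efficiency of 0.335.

From η = 1 − T_C/T_H, solving for T_H gives T_H = T_C/(1 − η) = 296.00/(1 − 0.335) = 445 K.

T_H ≈ 445 K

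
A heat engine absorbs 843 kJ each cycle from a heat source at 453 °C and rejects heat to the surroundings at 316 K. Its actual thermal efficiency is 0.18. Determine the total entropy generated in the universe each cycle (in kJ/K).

ΔS_univ ≈ 1.03 kJ/K

T_H = 453 °C → 453 + 273.15 = 726.15 K.
W = η·Q_H = 0.18 × 843 = 151.7 kJ, so Q_C = Q_H − W = 691.3 kJ.
The hot reservoir loses entropy Q_H/T_H = 843/726.15 = 1.161 kJ/K; the cold reservoir gains Q_C/T_C = 691.3/316.00 = 2.188 kJ/K.
ΔS_univ = −Q_H/T_H + Q_C/T_C = 1.03 kJ/K (> 0, since η = 0.18 < η_Carnot = 0.565).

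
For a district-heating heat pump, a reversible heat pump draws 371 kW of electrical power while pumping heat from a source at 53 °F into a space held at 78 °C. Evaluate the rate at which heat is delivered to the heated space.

T_H = 78 °C → 78 + 273.15 = 351.15 K.
T_C = 53 °F → (53 − 32) × 5/9 = 11.67 °C = 284.82 K.
The Carnot heat-pump COP is COP_HP = T_H/(T_H − T_C) = 351.15/66.33 = 5.2937.
Q_H = COP_HP · W = 5.2937 × 371 = 1960 kW.

Q̇_H ≈ 1960 kW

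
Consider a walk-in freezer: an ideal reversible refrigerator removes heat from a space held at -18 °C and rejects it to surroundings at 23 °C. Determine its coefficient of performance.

T_H = 23 °C → 23 + 273.15 = 296.15 K.
T_C = -18 °C → -18 + 273.15 = 255.15 K.
COP_R = T_C/(T_H − T_C) = 255.15/(296.15 − 255.15) = 6.223.

COP_R ≈ 6.223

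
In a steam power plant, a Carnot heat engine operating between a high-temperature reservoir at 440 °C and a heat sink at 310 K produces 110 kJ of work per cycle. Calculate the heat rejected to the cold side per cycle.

Q_C ≈ 84.58 kJ

T_H = 440 °C → 440 + 273.15 = 713.15 K.
Carnot efficiency: η = 1 − T_C/T_H = 1 − 310.00/713.15 = 0.5653.
Since Q_C/Q_H = T_C/T_H and Q_H = W/η, Q_C = W·T_C/(T_H − T_C) = 110 × 310.00/403.15 = 84.58 kJ.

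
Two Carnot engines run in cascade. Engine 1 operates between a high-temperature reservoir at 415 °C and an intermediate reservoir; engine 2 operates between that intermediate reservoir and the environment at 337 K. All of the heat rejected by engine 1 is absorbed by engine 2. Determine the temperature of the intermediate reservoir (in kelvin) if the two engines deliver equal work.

T_H = 415 °C → 415 + 273.15 = 688.15 K.
For reversible stages Q_m = Q_H·(T_m/T_H). Setting W₁ = Q_H(1 − T_m/T_H) equal to W₂ = Q_m(1 − T_C/T_m) = Q_H·(T_m − T_C)/T_H gives T_H − T_m = T_m − T_C, so T_m = (T_H + T_C)/2 = (688.15 + 337.00)/2 = 513 K.

T_m ≈ 513 K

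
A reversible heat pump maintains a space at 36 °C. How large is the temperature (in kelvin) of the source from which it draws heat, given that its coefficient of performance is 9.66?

T_C ≈ 277.1 K

T_H = 36 °C → 36 + 273.15 = 309.15 K.
COP_HP = T_H/(T_H − T_C) ⇒ T_C = T_H·(COP_HP − 1)/COP_HP = 309.15 × (9.66 − 1)/9.66 = 277.1 K.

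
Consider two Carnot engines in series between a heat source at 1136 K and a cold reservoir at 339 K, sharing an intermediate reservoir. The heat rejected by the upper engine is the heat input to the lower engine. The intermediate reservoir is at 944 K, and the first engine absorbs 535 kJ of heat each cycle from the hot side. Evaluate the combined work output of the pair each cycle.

Two reversible stages in series are equivalent to a single Carnot engine between T_H and T_C, so η_total = 1 − T_C/T_H = 1 − 339.00/1136.00 = 0.7016.
W_total = η_total · Q_H = 0.7016 × 535 = 375.3 kJ.

W_total ≈ 375.3 kJ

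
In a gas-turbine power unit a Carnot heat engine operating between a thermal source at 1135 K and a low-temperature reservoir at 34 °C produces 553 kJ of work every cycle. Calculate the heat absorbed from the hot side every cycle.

Q_H ≈ 758 kJ

T_C = 34 °C → 34 + 273.15 = 307.15 K.
η_rev = 1 − T_C/T_H = 1 − 307.15/1135.00 = 0.7294.
Q_H = W/η = 553/0.7294 = 758 kJ.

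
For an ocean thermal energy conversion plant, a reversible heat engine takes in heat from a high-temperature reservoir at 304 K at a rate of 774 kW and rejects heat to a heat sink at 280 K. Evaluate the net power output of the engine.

Since the cycle is reversible, η = 1 − T_C/T_H = 1 − 280.00/304.00 = 0.0789.
W = η·Q_H = 0.0789 × 774 = 61.1 kW.

Ẇ ≈ 61.1 kW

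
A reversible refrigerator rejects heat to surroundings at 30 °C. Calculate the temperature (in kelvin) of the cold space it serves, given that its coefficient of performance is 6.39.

T_C ≈ 262 K

T_H = 30 °C → 30 + 273.15 = 303.15 K.
COP_R = T_C/(T_H − T_C) ⇒ T_C = T_H·COP_R/(1 + COP_R) = 303.15 × 6.39/(1 + 6.39) = 262 K.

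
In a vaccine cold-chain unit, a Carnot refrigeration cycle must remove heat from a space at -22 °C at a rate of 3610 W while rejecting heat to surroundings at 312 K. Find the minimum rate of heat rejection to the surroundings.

T_C = -22 °C → -22 + 273.15 = 251.15 K.
For a reversible cycle Q_H/Q_C = T_H/T_C, so Q_H = Q_C·T_H/T_C = 3610 × 312.00/251.15 = 4480 W.

Q̇_H ≈ 4480 W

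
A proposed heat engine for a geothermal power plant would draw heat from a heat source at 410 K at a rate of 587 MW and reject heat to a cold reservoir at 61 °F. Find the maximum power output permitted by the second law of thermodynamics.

Ẇ_max ≈ 173 MW

T_C = 61 °F → (61 − 32) × 5/9 = 16.11 °C = 289.26 K.
No engine can exceed the Carnot limit: η_max = 1 − T_C/T_H = 1 − 289.26/410.00 = 0.2945.
W_max = η_max · Q_H = 0.2945 × 587 = 173 MW.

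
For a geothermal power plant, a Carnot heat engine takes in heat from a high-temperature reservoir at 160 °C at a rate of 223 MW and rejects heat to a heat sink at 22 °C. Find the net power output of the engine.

Ẇ ≈ 71.05 MW

T_H = 160 °C → 160 + 273.15 = 433.15 K.
T_C = 22 °C → 22 + 273.15 = 295.15 K.
Carnot efficiency: η = 1 − T_C/T_H = 1 − 295.15/433.15 = 0.3186.
W = η·Q_H = 0.3186 × 223 = 71.05 MW.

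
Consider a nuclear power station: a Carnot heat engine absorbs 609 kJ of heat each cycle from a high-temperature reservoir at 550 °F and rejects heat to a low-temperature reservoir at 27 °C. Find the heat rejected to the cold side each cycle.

T_H = 550 °F → (550 − 32) × 5/9 = 287.78 °C = 560.93 K.
T_C = 27 °C → 27 + 273.15 = 300.15 K.
Since the cycle is reversible, η = 1 − T_C/T_H = 1 − 300.15/560.93 = 0.4649.
For a reversible cycle Q_C/Q_H = T_C/T_H, so Q_C = 609 × 300.15/560.93 = 325.9 kJ.

Q_C ≈ 325.9 kJ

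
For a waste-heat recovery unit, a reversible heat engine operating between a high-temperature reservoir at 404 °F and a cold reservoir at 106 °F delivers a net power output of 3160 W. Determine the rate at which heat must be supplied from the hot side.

Q̇_H ≈ 9160 W

T_H = 404 °F → (404 − 32) × 5/9 = 206.67 °C = 479.82 K.
T_C = 106 °F → (106 − 32) × 5/9 = 41.11 °C = 314.26 K.
For a reversible engine, η = 1 − T_C/T_H = 1 − 314.26/479.82 = 0.3450.
Q_H = W/η = 3160/0.3450 = 9160 W.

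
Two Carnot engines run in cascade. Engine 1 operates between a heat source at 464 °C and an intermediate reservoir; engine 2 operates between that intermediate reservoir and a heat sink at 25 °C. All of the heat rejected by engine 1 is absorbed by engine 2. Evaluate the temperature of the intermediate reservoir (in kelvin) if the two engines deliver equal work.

T_m ≈ 518 K

T_H = 464 °C → 464 + 273.15 = 737.15 K.
T_C = 25 °C → 25 + 273.15 = 298.15 K.
For reversible stages Q_m = Q_H·(T_m/T_H). Setting W₁ = Q_H(1 − T_m/T_H) equal to W₂ = Q_m(1 − T_C/T_m) = Q_H·(T_m − T_C)/T_H gives T_H − T_m = T_m − T_C, so T_m = (T_H + T_C)/2 = (737.15 + 298.15)/2 = 518 K.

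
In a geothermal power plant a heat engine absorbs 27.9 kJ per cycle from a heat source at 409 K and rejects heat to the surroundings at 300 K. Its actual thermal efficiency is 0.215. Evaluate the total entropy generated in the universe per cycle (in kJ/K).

W = η·Q_H = 0.215 × 27.9 = 5.998 kJ, so Q_C = Q_H − W = 21.90 kJ.
Entropy balance on the reservoirs: −Q_H/T_H = -0.06822 kJ/K, +Q_C/T_C = 0.07301 kJ/K.
ΔS_univ = −Q_H/T_H + Q_C/T_C = 0.00479 kJ/K (> 0, since η = 0.215 < η_Carnot = 0.267).

ΔS_univ ≈ 0.00479 kJ/K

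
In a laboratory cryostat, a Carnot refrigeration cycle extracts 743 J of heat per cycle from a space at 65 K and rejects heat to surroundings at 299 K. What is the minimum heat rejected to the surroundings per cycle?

Q_H ≈ 3420 J

For a reversible cycle Q_H/Q_C = T_H/T_C, so Q_H = Q_C·T_H/T_C = 743 × 299.00/65.00 = 3420 J.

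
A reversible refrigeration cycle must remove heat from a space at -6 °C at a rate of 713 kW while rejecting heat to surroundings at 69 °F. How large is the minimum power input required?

Ẇ_in ≈ 70.9 kW

T_H = 69 °F → (69 − 32) × 5/9 = 20.56 °C = 293.71 K.
T_C = -6 °C → -6 + 273.15 = 267.15 K.
COP_R = T_C/(T_H − T_C) = 267.15/26.56 = 10.0600.
W = Q_C/COP_R = 713/10.0600 = 70.9 kW.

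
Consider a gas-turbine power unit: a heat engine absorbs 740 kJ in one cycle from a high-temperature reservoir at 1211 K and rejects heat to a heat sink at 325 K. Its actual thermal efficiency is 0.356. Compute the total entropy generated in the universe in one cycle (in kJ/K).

ΔS_univ ≈ 0.8553 kJ/K

W = η·Q_H = 0.356 × 740 = 263.4 kJ, so Q_C = Q_H − W = 476.6 kJ.
Entropy balance on the reservoirs: −Q_H/T_H = -0.6111 kJ/K, +Q_C/T_C = 1.466 kJ/K.
ΔS_univ = −Q_H/T_H + Q_C/T_C = 0.8553 kJ/K (> 0, since η = 0.356 < η_Carnot = 0.732).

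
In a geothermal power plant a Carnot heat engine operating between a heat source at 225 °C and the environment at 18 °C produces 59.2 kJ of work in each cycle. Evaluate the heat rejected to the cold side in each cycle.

Q_C ≈ 83.3 kJ

T_H = 225 °C → 225 + 273.15 = 498.15 K.
T_C = 18 °C → 18 + 273.15 = 291.15 K.
The Carnot efficiency is η = 1 − T_C/T_H = 1 − 291.15/498.15 = 0.4155.
Since Q_C/Q_H = T_C/T_H and Q_H = W/η, Q_C = W·T_C/(T_H − T_C) = 59.2 × 291.15/207.00 = 83.3 kJ.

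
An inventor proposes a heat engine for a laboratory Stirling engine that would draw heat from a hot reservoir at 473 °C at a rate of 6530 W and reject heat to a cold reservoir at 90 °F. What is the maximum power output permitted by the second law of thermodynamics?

T_H = 473 °C → 473 + 273.15 = 746.15 K.
T_C = 90 °F → (90 − 32) × 5/9 = 32.22 °C = 305.37 K.
By the Carnot theorem, η_max = 1 − T_C/T_H = 1 − 305.37/746.15 = 0.5907.
W_max = η_max · Q_H = 0.5907 × 6530 = 3860 W.

Ẇ_max ≈ 3860 W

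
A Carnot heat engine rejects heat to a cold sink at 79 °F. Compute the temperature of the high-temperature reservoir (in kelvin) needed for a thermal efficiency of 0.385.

T_H ≈ 487 K

T_C = 79 °F → (79 − 32) × 5/9 = 26.11 °C = 299.26 K.
From η = 1 − T_C/T_H, solving for T_H gives T_H = T_C/(1 − η) = 299.26/(1 − 0.385) = 487 K.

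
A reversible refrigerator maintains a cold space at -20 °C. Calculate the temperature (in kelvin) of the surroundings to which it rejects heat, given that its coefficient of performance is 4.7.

T_C = -20 °C → -20 + 273.15 = 253.15 K.
COP_R = T_C/(T_H − T_C) ⇒ T_H = T_C·(1 + 1/COP_R) = 253.15 × (1 + 1/4.7) = 307 K.

T_H ≈ 307 K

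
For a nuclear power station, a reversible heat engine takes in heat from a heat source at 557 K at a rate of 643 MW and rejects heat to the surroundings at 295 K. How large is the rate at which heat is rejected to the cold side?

Q̇_C ≈ 340.5 MW

Since the cycle is reversible, η = 1 − T_C/T_H = 1 − 295.00/557.00 = 0.4704.
For a reversible cycle Q_C/Q_H = T_C/T_H, so Q_C = 643 × 295.00/557.00 = 340.5 MW.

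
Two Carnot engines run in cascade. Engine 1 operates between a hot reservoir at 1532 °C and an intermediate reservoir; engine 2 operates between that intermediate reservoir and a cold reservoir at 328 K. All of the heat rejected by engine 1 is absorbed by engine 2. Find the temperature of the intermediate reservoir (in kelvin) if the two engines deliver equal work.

T_H = 1532 °C → 1532 + 273.15 = 1805.15 K.
For reversible stages Q_m = Q_H·(T_m/T_H). Setting W₁ = Q_H(1 − T_m/T_H) equal to W₂ = Q_m(1 − T_C/T_m) = Q_H·(T_m − T_C)/T_H gives T_H − T_m = T_m − T_C, so T_m = (T_H + T_C)/2 = (1805.15 + 328.00)/2 = 1070 K.

T_m ≈ 1070 K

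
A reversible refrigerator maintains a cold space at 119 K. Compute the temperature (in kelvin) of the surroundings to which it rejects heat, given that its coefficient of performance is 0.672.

T_H ≈ 296 K

COP_R = T_C/(T_H − T_C) ⇒ T_H = T_C·(1 + 1/COP_R) = 119.00 × (1 + 1/0.672) = 296 K.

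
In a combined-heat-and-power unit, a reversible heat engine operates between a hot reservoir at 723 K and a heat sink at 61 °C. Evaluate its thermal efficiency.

T_C = 61 °C → 61 + 273.15 = 334.15 K.
For a reversible engine, η = 1 − T_C/T_H = 1 − 334.15/723.00 = 0.5378.

η ≈ 0.5378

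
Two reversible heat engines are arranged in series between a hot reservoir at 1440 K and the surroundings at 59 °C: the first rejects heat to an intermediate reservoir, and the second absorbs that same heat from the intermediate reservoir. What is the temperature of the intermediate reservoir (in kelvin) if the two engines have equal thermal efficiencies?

T_m ≈ 692 K

T_C = 59 °C → 59 + 273.15 = 332.15 K.
Equal efficiencies require 1 − T_m/T_H = 1 − T_C/T_m, i.e. T_m/T_H = T_C/T_m, so T_m = √(T_H·T_C) = √(1440.00 × 332.15) = 692 K.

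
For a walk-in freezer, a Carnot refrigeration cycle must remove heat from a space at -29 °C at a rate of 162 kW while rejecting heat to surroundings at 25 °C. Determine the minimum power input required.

Ẇ_in ≈ 35.83 kW

T_H = 25 °C → 25 + 273.15 = 298.15 K.
T_C = -29 °C → -29 + 273.15 = 244.15 K.
Carnot COP: COP_R = T_C/(T_H − T_C) = 244.15/54.00 = 4.5213.
W = Q_C/COP_R = 162/4.5213 = 35.83 kW.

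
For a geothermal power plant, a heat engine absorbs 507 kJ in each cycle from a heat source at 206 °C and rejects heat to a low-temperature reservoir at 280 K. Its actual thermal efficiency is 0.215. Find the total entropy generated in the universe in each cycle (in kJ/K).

ΔS_univ ≈ 0.3633 kJ/K

T_H = 206 °C → 206 + 273.15 = 479.15 K.
W = η·Q_H = 0.215 × 507 = 109.0 kJ, so Q_C = Q_H − W = 398.0 kJ.
The hot reservoir loses entropy Q_H/T_H = 507/479.15 = 1.058 kJ/K; the cold reservoir gains Q_C/T_C = 398.0/280.00 = 1.421 kJ/K.
ΔS_univ = −Q_H/T_H + Q_C/T_C = 0.3633 kJ/K (> 0, since η = 0.215 < η_Carnot = 0.416).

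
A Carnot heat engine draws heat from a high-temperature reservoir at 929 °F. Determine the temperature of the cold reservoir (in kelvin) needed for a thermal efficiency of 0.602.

T_C ≈ 307 K

T_H = 929 °F → (929 − 32) × 5/9 = 498.33 °C = 771.48 K.
From η = 1 − T_C/T_H, T_C = T_H·(1 − η) = 771.48 × (1 − 0.602) = 307 K.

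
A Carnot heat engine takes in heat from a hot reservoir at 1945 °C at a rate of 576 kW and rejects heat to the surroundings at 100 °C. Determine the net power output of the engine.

T_H = 1945 °C → 1945 + 273.15 = 2218.15 K.
T_C = 100 °C → 100 + 273.15 = 373.15 K.
Since the cycle is reversible, η = 1 − T_C/T_H = 1 − 373.15/2218.15 = 0.8318.
W = η·Q_H = 0.8318 × 576 = 479.1 kW.

Ẇ ≈ 479.1 kW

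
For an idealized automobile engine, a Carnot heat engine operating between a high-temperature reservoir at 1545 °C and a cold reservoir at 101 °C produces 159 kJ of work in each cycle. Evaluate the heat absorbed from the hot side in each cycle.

Q_H ≈ 200 kJ

T_H = 1545 °C → 1545 + 273.15 = 1818.15 K.
T_C = 101 °C → 101 + 273.15 = 374.15 K.
Carnot efficiency: η = 1 − T_C/T_H = 1 − 374.15/1818.15 = 0.7942.
Q_H = W/η = 159/0.7942 = 200 kJ.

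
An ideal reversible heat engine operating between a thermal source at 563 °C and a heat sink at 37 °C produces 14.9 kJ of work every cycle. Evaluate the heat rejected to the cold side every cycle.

T_H = 563 °C → 563 + 273.15 = 836.15 K.
T_C = 37 °C → 37 + 273.15 = 310.15 K.
Carnot efficiency: η = 1 − T_C/T_H = 1 − 310.15/836.15 = 0.6291.
Since Q_C/Q_H = T_C/T_H and Q_H = W/η, Q_C = W·T_C/(T_H − T_C) = 14.9 × 310.15/526.00 = 8.79 kJ.

Q_C ≈ 8.79 kJ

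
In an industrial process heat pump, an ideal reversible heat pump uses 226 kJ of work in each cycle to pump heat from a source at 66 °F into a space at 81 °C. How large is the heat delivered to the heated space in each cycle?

T_H = 81 °C → 81 + 273.15 = 354.15 K.
T_C = 66 °F → (66 − 32) × 5/9 = 18.89 °C = 292.04 K.
COP_HP = T_H/(T_H − T_C) = 354.15/62.11 = 5.7019.
Q_H = COP_HP · W = 5.7019 × 226 = 1290 kJ.

Q_H ≈ 1290 kJ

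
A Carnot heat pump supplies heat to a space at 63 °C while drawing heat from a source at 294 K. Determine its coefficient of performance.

COP_HP ≈ 7.975

T_H = 63 °C → 63 + 273.15 = 336.15 K.
The Carnot heat-pump COP is COP_HP = T_H/(T_H − T_C) = 336.15/(336.15 − 294.00) = 7.975.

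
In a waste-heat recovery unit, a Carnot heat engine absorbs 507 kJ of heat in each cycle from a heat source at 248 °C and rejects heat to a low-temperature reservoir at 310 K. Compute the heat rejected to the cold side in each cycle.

Q_C ≈ 302 kJ

T_H = 248 °C → 248 + 273.15 = 521.15 K.
The Carnot efficiency is η = 1 − T_C/T_H = 1 − 310.00/521.15 = 0.4052.
For a reversible cycle Q_C/Q_H = T_C/T_H, so Q_C = 507 × 310.00/521.15 = 302 kJ.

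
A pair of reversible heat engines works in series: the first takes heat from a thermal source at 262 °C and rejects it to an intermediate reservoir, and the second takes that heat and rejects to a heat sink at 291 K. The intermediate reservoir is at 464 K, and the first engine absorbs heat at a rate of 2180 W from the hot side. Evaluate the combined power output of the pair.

T_H = 262 °C → 262 + 273.15 = 535.15 K.
Two reversible stages in series are equivalent to a single Carnot engine between T_H and T_C, so η_total = 1 − T_C/T_H = 1 − 291.00/535.15 = 0.4562.
W_total = η_total · Q_H = 0.4562 × 2180 = 994.6 W.

Ẇ_total ≈ 994.6 W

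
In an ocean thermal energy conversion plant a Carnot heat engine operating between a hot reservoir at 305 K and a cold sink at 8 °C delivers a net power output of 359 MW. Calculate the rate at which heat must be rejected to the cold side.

T_C = 8 °C → 8 + 273.15 = 281.15 K.
For a reversible engine, η = 1 − T_C/T_H = 1 − 281.15/305.00 = 0.0782.
Since Q_C/Q_H = T_C/T_H and Q_H = W/η, Q_C = W·T_C/(T_H − T_C) = 359 × 281.15/23.85 = 4230 MW.

Q̇_C ≈ 4230 MW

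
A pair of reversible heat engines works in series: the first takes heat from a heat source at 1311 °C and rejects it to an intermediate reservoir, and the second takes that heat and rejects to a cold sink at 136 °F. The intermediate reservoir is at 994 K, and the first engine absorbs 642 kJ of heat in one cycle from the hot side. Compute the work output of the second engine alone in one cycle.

T_H = 1311 °C → 1311 + 273.15 = 1584.15 K.
T_C = 136 °F → (136 − 32) × 5/9 = 57.78 °C = 330.93 K.
Heat entering the second stage: Q_m = Q_H·(T_m/T_H) = 642 × 994.00/1584.15 = 402.8 kJ.
Second-stage efficiency η₂ = 1 − T_C/T_m = 1 − 330.93/994.00 = 0.6671, so W₂ = η₂·Q_m = 268.7 kJ.

W₂ ≈ 268.7 kJ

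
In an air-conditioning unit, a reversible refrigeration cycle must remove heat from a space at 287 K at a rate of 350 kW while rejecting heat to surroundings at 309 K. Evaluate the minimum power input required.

Ẇ_in ≈ 26.83 kW

The reversible coefficient of performance is COP_R = T_C/(T_H − T_C) = 287.00/22.00 = 13.0455.
W = Q_C/COP_R = 350/13.0455 = 26.83 kW.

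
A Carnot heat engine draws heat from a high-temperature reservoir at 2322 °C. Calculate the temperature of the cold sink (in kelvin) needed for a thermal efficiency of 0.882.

T_C ≈ 306 K

T_H = 2322 °C → 2322 + 273.15 = 2595.15 K.
From η = 1 − T_C/T_H, T_C = T_H·(1 − η) = 2595.15 × (1 − 0.882) = 306 K.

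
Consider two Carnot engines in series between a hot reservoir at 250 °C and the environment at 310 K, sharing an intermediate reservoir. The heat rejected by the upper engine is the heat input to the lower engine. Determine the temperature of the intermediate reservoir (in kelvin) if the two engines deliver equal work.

T_H = 250 °C → 250 + 273.15 = 523.15 K.
For reversible stages Q_m = Q_H·(T_m/T_H). Setting W₁ = Q_H(1 − T_m/T_H) equal to W₂ = Q_m(1 − T_C/T_m) = Q_H·(T_m − T_C)/T_H gives T_H − T_m = T_m − T_C, so T_m = (T_H + T_C)/2 = (523.15 + 310.00)/2 = 416.6 K.

T_m ≈ 416.6 K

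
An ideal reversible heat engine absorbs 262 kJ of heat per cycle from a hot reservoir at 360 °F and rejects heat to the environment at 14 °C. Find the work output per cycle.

T_H = 360 °F → (360 − 32) × 5/9 = 182.22 °C = 455.37 K.
T_C = 14 °C → 14 + 273.15 = 287.15 K.
Since the cycle is reversible, η = 1 − T_C/T_H = 1 − 287.15/455.37 = 0.3694.
W = η·Q_H = 0.3694 × 262 = 96.8 kJ.

W ≈ 96.8 kJ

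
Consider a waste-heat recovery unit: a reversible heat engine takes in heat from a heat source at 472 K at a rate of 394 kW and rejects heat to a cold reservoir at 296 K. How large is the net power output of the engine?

For a reversible engine, η = 1 − T_C/T_H = 1 − 296.00/472.00 = 0.3729.
W = η·Q_H = 0.3729 × 394 = 147 kW.

Ẇ ≈ 147 kW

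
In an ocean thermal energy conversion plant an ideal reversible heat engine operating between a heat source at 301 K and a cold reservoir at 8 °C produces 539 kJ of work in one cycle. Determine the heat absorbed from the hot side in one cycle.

Q_H ≈ 8170 kJ

T_C = 8 °C → 8 + 273.15 = 281.15 K.
Carnot efficiency: η = 1 − T_C/T_H = 1 − 281.15/301.00 = 0.0659.
Q_H = W/η = 539/0.0659 = 8170 kJ.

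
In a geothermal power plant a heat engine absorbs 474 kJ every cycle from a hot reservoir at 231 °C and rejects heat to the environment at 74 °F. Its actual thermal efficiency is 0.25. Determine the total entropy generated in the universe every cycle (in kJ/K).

ΔS_univ ≈ 0.2589 kJ/K

T_H = 231 °C → 231 + 273.15 = 504.15 K.
T_C = 74 °F → (74 − 32) × 5/9 = 23.33 °C = 296.48 K.
W = η·Q_H = 0.25 × 474 = 118.5 kJ, so Q_C = Q_H − W = 355.5 kJ.
Reservoir entropy changes: ΔS_H = −Q_H/T_H = −474/504.15 = -0.9402 kJ/K and ΔS_C = +Q_C/T_C = 355.5/296.48 = 1.199 kJ/K.
ΔS_univ = −Q_H/T_H + Q_C/T_C = 0.2589 kJ/K (> 0, since η = 0.25 < η_Carnot = 0.412).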